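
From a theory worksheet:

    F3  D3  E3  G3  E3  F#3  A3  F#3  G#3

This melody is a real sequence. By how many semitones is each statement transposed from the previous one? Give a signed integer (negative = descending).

2

The 3-note cells begin on F3, G3, A3 — each up a 2nd from the last.
F3→G3 is 55 − 53 = 2 semitones.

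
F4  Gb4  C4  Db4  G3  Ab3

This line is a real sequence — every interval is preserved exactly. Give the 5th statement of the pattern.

Taking 2-note groups, the heads are F4, C4, G3: the pattern moves down a 4th.
Carrying on: D3 → A2.
So cell 5 is A2 Bb2.

A2 Bb2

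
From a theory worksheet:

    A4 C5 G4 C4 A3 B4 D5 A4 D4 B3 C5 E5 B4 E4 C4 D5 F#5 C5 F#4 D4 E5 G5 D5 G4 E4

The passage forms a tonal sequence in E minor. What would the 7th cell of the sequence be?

Taking 5-note groups, the heads are A4, B4, C5, D5, E5: the pattern moves up a 2nd.
Carrying on: F#5 → G5.
From G5 the diatonic shape gives G5 B5 F#5 B4 G4.

G5 B5 F#5 B4 G4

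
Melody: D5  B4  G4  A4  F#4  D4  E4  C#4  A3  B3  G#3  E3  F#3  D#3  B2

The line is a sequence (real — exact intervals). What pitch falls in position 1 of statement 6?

C#3

With 3-note cells, note 1 of each statement runs D5, A4, E4, B3, F#3.
From F#3, down a 4th gives C#3.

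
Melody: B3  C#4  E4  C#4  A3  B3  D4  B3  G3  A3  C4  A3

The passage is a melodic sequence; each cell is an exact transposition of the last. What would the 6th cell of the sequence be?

The 4-note cells begin on B3, A3, G3 — each down a 2nd from the last.
Continuing the starts: F3 → Eb3 → Db3.
From Db3 the exact shape gives Db3 Eb3 Gb3 Eb3.

Db3 Eb3 Gb3 Eb3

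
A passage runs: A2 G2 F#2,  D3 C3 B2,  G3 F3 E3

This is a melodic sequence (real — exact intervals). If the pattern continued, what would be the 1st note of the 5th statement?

F4

Grouping in 3s, the 1st note of each cell is A2, D3, G3.
Carrying that up a 4th forward: C4 → F4.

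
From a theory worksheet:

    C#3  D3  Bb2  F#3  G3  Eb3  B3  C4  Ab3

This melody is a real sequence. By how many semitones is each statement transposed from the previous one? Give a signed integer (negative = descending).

The 3-note cells begin on C#3, F#3, B3 — each up a 4th from the last.
C#3→F#3 is 54 − 49 = 5 semitones.

5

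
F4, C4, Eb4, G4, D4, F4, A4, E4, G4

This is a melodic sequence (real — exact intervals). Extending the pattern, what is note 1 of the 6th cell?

The unit is 3 notes. Position-1 pitches of the 3 shown cells: F4, G4, A4.
Each moves up a 2nd. Continuing: B4 → C#5 → D#5.

D#5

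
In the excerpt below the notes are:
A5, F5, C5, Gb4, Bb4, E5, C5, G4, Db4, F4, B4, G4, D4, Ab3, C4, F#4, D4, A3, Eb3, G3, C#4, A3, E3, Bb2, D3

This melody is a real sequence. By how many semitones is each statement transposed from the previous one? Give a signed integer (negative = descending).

-5

The 5-note cells begin on A5, E5, B4, F#4, C#4 — each down a 4th from the last.
A5 to E5 spans -5 semitones.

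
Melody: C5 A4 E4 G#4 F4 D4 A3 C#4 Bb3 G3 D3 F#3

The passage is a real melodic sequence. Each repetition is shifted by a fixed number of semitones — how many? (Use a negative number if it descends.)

-7

Unit = 4 notes; the statements start on C5, F4, Bb3, moving down a 5th each time.
C5 to F4 spans -7 semitones.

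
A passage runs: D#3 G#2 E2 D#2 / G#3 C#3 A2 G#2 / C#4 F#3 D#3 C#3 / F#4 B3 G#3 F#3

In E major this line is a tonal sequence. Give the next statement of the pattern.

Unit = 4 notes; the statements start on D#3, G#3, C#4, F#4, moving up a 4th each time.
Statement 5 starts on B4 and keeps the same diatonic contour: B4 E4 C#4 B3.

B4 E4 C#4 B3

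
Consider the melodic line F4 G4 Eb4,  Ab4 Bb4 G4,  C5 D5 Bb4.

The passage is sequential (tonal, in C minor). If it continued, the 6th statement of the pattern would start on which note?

Bb5

With a 3-note motive the entries are F4, Ab4, C5, each up a 3rd from the previous.
Extending the heads up a 3rd: Eb5 → G5 → Bb5.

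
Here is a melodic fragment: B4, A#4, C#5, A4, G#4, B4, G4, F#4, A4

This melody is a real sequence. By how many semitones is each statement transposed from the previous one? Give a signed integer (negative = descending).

Unit = 3 notes; the statements start on B4, A4, G4, moving down a 2nd each time.
Counting half-steps from B4 to A4: -2.

-2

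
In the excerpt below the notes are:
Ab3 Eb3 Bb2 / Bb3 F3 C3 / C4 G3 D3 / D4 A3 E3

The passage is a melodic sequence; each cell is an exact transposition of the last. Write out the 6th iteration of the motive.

F#4 C#4 G#3

The 3-note cells begin on Ab3, Bb3, C4, D4 — each up a 2nd from the last.
Continuing the starts: E4 → F#4.
Statement 6 starts on F#4 and keeps the same exact contour: F#4 C#4 G#3.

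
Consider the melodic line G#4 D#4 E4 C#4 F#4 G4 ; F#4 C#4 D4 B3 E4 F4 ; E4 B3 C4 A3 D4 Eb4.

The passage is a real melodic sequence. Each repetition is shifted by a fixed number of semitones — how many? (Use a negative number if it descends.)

With a 6-note motive the entries are G#4, F#4, E4, each down a 2nd from the previous.
Counting half-steps from G#4 to F#4: -2.

-2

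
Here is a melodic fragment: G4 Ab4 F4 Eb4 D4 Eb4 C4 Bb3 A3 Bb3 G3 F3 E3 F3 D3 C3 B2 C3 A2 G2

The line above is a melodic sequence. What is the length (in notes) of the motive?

20 notes total. Splitting into 5 groups of 4:
G4 Ab4 F4 Eb4 | D4 Eb4 C4 Bb3 | A3 Bb3 G3 F3 | E3 F3 D3 C3 | B2 C3 A2 G2
Each cell is the previous one down a 4th — so the unit is 4 notes.

4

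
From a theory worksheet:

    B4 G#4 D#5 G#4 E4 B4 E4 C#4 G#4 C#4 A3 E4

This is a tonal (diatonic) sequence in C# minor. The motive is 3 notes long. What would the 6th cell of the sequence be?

F#3 D#3 A3

Unit = 3 notes; the statements start on B4, G#4, E4, C#4, moving down a 3rd each time.
Continuing the starts: A3 → F#3.
Statement 6 starts on F#3 and keeps the same diatonic contour: F#3 D#3 A3.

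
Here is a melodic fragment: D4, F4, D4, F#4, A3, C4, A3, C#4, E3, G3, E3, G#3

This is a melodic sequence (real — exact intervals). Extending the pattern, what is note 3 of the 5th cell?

F#2

With 4-note cells, note 3 of each statement runs D4, A3, E3.
Each moves down a 4th. Continuing: B2 → F#2.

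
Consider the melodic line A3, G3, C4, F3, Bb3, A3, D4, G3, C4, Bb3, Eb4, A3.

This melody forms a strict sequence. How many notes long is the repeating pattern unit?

4

Try groups of 4 (3 cells in 12 notes):
A3 G3 C4 F3 | Bb3 A3 D4 G3 | C4 Bb3 Eb4 A3
Every group is a transposition up a 2nd of the one before; no shorter unit works.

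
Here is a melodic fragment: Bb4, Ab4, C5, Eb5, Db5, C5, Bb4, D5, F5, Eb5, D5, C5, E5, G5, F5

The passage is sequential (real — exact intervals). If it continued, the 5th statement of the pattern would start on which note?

Unit = 5 notes; the statements start on Bb4, C5, D5, moving up a 2nd each time.
Extending the heads up a 2nd: E5 → F#5.

F#5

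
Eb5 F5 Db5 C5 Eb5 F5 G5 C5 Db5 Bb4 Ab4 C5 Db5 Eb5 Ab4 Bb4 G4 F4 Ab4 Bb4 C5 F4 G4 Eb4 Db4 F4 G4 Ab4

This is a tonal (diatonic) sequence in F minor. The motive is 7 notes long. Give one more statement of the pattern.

Taking 7-note groups, the heads are Eb5, C5, Ab4, F4: the pattern moves down a 3rd.
From Db4 the diatonic shape gives Db4 Eb4 C4 Bb3 Db4 Eb4 F4.

Db4 Eb4 C4 Bb3 Db4 Eb4 F4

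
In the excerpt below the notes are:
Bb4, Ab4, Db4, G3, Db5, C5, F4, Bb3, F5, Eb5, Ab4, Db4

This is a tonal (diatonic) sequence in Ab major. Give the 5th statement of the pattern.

C6 Bb5 Eb5 Ab4

The 4-note cells begin on Bb4, Db5, F5 — each up a 3rd from the last.
Continuing the starts: Ab5 → C6.
So cell 5 is C6 Bb5 Eb5 Ab4.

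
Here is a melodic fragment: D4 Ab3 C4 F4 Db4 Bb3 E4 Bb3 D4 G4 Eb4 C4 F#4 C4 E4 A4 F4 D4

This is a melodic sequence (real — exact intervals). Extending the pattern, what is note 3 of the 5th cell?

The unit is 6 notes. Position-3 pitches of the 3 shown cells: C4, D4, E4.
Extending up a 2nd: F#4 → G#4.

G#4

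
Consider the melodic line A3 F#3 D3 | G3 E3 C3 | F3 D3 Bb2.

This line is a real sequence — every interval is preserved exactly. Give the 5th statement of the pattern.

Taking 3-note groups, the heads are A3, G3, F3: the pattern moves down a 2nd.
Continuing the starts: Eb3 → Db3.
Statement 5 starts on Db3 and keeps the same exact contour: Db3 Bb2 Gb2.

Db3 Bb2 Gb2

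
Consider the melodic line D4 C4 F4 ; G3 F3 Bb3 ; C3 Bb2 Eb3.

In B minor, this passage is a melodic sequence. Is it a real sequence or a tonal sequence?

real

Each cell has the same semitone pattern (-2, 5) — intervals are preserved exactly.
And C4 lies outside B minor, so the sequence is real rather than tonal.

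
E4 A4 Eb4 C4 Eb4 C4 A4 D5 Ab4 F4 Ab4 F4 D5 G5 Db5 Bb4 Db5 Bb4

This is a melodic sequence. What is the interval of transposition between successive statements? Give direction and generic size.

up a 4th

Unit = 6 notes; the statements start on E4, A4, D5, moving up a 4th each time.
E4 to A4 is up a 4th.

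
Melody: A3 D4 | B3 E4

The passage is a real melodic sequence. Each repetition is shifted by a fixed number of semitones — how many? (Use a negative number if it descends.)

2

With a 2-note motive the entries are A3, B3, each up a 2nd from the previous.
Counting half-steps from A3 to B3: 2.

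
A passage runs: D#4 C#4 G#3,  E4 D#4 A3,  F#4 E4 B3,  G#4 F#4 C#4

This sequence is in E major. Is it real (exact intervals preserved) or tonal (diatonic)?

Every note is diatonic to E major.
Cell 1 has -2 semitones from note 1 to 2, but cell 2 has -1 — the interval quality changes while the contour stays the same, which is the hallmark of a tonal sequence.

tonal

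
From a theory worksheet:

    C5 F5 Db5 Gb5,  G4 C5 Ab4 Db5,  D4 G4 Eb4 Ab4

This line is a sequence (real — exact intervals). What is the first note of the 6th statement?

B2

Taking 4-note groups, the heads are C5, G4, D4: the pattern moves down a 4th.
Extending the heads down a 4th: A3 → E3 → B2.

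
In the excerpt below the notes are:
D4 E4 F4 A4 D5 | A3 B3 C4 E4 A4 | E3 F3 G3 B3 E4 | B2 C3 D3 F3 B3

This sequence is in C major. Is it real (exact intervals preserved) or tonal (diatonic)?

tonal

Every note is diatonic to C major.
Cell 1 has +2 semitones from note 1 to 2, but cell 3 has +1 — the interval quality changes while the contour stays the same, which is the hallmark of a tonal sequence.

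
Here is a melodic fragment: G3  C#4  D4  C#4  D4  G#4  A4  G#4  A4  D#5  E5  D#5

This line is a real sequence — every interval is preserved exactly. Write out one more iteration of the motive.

With a 4-note motive the entries are G3, D4, A4, each up a 5th from the previous.
From E5 the exact shape gives E5 A#5 B5 A#5.

E5 A#5 B5 A#5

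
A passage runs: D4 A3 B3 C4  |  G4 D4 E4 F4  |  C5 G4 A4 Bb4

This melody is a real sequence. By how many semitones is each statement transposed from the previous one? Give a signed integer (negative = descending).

5

Taking 4-note groups, the heads are D4, G4, C5: the pattern moves up a 4th.
Counting half-steps from D4 to G4: 5.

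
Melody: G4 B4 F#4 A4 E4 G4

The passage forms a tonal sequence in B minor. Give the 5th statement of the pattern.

C#4 E4

Unit = 2 notes; the statements start on G4, F#4, E4, moving down a 2nd each time.
Continuing the starts: D4 → C#4.
Statement 5 starts on C#4 and keeps the same diatonic contour: C#4 E4.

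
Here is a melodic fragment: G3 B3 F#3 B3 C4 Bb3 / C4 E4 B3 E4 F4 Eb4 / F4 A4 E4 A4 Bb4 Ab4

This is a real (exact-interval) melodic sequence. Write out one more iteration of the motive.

With a 6-note motive the entries are G3, C4, F4, each up a 4th from the previous.
Statement 4 starts on Bb4 and keeps the same exact contour: Bb4 D5 A4 D5 Eb5 Db5.

Bb4 D5 A4 D5 Eb5 Db5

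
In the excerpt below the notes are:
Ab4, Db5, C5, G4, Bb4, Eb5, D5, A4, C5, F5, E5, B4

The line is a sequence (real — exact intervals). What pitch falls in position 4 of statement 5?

The unit is 4 notes. Position-4 pitches of the 3 shown cells: G4, A4, B4.
Extending up a 2nd: C#5 → D#5.

D#5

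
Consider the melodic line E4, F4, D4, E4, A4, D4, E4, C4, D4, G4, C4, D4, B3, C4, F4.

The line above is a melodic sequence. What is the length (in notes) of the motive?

Try groups of 5 (3 cells in 15 notes):
E4 F4 D4 E4 A4 | D4 E4 C4 D4 G4 | C4 D4 B3 C4 F4
Each cell is the previous one down a 2nd — so the unit is 5 notes.

5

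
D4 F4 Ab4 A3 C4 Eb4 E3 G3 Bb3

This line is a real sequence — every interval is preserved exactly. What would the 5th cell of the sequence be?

With a 3-note motive the entries are D4, A3, E3, each down a 4th from the previous.
Carrying on: B2 → F#2.
From F#2 the exact shape gives F#2 A2 C3.

F#2 A2 C3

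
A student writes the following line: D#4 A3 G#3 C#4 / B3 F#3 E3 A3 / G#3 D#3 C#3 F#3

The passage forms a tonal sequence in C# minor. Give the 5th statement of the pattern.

C#3 G#2 F#2 B2

Unit = 4 notes; the statements start on D#4, B3, G#3, moving down a 3rd each time.
Carrying on: E3 → C#3.
So cell 5 is C#3 G#2 F#2 B2.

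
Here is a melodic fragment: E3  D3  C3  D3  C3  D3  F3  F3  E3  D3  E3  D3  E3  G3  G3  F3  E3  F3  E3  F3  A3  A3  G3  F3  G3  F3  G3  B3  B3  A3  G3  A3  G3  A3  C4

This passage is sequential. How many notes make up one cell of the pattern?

Try groups of 7 (5 cells in 35 notes):
E3 D3 C3 D3 C3 D3 F3 | F3 E3 D3 E3 D3 E3 G3 | G3 F3 E3 F3 E3 F3 A3 | A3 G3 F3 G3 F3 G3 B3 | B3 A3 G3 A3 G3 A3 C4
Every group is a transposition up a 2nd of the one before; no shorter unit works.

7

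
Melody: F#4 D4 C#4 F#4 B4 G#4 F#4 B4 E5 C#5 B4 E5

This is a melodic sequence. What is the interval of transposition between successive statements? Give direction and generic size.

up a 4th

Taking 4-note groups, the heads are F#4, B4, E5: the pattern moves up a 4th.
F#4 to B4 is up a 4th.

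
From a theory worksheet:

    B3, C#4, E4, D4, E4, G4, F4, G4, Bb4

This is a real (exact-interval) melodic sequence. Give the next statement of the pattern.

Taking 3-note groups, the heads are B3, D4, F4: the pattern moves up a 3rd.
Statement 4 starts on Ab4 and keeps the same exact contour: Ab4 Bb4 Db5.

Ab4 Bb4 Db5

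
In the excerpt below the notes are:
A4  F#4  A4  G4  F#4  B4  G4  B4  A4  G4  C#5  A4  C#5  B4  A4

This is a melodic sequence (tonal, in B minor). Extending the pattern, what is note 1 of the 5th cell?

Grouping in 5s, the 1st note of each cell is A4, B4, C#5.
Each moves up a 2nd. Continuing: D5 → E5.

E5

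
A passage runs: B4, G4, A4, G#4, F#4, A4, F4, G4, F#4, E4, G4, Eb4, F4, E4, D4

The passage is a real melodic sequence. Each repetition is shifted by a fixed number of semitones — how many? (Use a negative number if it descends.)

Unit = 5 notes; the statements start on B4, A4, G4, moving down a 2nd each time.
B4→A4 is 69 − 71 = -2 semitones.

-2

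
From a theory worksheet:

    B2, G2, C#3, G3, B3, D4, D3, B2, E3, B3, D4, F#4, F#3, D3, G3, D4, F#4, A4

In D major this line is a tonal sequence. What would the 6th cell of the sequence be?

Taking 6-note groups, the heads are B2, D3, F#3: the pattern moves up a 3rd.
Extending up a 3rd: A3 → C#4 → E4.
So cell 6 is E4 C#4 F#4 C#5 E5 G5.

E4 C#4 F#4 C#5 E5 G5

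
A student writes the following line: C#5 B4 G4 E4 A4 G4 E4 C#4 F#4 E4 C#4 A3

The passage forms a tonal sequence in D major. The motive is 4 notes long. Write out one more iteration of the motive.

D4 C#4 A3 F#3

The 4-note cells begin on C#5, A4, F#4 — each down a 3rd from the last.
So cell 4 is D4 C#4 A3 F#3.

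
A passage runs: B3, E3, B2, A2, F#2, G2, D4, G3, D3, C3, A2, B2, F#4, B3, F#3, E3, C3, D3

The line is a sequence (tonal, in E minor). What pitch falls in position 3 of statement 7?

With 6-note cells, note 3 of each statement runs B2, D3, F#3.
Each moves up a 3rd. Continuing: A3 → C4 → E4 → G4.

G4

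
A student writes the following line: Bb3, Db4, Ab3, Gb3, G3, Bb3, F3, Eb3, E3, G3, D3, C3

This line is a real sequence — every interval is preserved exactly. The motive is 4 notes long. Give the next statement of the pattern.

With a 4-note motive the entries are Bb3, G3, E3, each down a 3rd from the previous.
From C#3 the exact shape gives C#3 E3 B2 A2.

C#3 E3 B2 A2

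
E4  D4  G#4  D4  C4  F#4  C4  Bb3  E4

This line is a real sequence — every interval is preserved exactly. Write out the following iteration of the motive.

Unit = 3 notes; the statements start on E4, D4, C4, moving down a 2nd each time.
Statement 4 starts on Bb3 and keeps the same exact contour: Bb3 Ab3 D4.

Bb3 Ab3 D4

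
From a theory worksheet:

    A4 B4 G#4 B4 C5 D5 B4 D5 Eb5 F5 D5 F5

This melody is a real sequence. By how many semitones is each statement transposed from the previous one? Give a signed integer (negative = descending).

3

The 4-note cells begin on A4, C5, Eb5 — each up a 3rd from the last.
Counting half-steps from A4 to C5: 3.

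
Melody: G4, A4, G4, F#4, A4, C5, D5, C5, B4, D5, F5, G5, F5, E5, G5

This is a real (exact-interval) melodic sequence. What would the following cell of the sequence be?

Taking 5-note groups, the heads are G4, C5, F5: the pattern moves up a 4th.
So cell 4 is Bb5 C6 Bb5 A5 C6.

Bb5 C6 Bb5 A5 C6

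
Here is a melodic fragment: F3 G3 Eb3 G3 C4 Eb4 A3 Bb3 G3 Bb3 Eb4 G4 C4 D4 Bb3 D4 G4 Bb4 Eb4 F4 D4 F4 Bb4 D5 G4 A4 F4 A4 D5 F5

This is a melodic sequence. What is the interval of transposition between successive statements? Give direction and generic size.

up a 3rd

Unit = 6 notes; the statements start on F3, A3, C4, Eb4, G4, moving up a 3rd each time.
From F3 to A3: up a 3rd.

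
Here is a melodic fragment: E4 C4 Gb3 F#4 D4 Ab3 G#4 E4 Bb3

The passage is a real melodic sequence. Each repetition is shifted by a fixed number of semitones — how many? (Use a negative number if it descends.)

With a 3-note motive the entries are E4, F#4, G#4, each up a 2nd from the previous.
Counting half-steps from E4 to F#4: 2.

2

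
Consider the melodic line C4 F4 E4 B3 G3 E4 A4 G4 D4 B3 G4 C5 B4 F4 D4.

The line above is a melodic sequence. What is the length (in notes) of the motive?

5

Try groups of 5 (3 cells in 15 notes):
C4 F4 E4 B3 G3 | E4 A4 G4 D4 B3 | G4 C5 B4 F4 D4
Every group is a transposition up a 3rd of the one before; no shorter unit works.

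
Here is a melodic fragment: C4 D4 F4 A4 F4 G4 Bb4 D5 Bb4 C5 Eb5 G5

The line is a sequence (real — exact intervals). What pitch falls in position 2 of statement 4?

F5

Grouping in 4s, the 2nd note of each cell is D4, G4, C5.
From C5, up a 4th gives F5.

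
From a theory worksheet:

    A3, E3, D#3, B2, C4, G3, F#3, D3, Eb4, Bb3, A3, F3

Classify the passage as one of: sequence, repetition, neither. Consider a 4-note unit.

Each 4-note cell is the previous one transposed up a 3rd.

sequence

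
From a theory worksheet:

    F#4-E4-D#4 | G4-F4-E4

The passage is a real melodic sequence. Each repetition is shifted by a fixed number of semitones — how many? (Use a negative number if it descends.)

The 3-note cells begin on F#4, G4 — each up a 2nd from the last.
Counting half-steps from F#4 to G4: 1.

1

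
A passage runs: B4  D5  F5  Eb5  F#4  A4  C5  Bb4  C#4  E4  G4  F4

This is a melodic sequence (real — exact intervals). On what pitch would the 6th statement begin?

With a 4-note motive the entries are B4, F#4, C#4, each down a 4th from the previous.
Continuing: G#3 → D#3 → A#2. Statement 6 starts on A#2.

A#2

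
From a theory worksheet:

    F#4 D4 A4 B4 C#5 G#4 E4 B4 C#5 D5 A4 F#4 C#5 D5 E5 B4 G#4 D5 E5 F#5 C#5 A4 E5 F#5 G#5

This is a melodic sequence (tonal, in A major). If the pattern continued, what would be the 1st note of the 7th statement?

E5

Grouping in 5s, the 1st note of each cell is F#4, G#4, A4, B4, C#5.
Carrying that up a 2nd forward: D5 → E5.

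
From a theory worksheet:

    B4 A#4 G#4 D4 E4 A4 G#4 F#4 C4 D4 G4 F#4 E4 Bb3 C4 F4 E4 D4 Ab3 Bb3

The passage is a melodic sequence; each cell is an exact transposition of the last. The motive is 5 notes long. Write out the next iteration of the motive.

Eb4 D4 C4 Gb3 Ab3

Unit = 5 notes; the statements start on B4, A4, G4, F4, moving down a 2nd each time.
From Eb4 the exact shape gives Eb4 D4 C4 Gb3 Ab3.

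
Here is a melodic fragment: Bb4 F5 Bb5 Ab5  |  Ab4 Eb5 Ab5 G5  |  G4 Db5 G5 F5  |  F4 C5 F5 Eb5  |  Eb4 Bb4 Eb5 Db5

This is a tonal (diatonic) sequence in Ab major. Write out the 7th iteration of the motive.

C4 G4 C5 Bb4

The 4-note cells begin on Bb4, Ab4, G4, F4, Eb4 — each down a 2nd from the last.
Continuing the starts: Db4 → C4.
From C4 the diatonic shape gives C4 G4 C5 Bb4.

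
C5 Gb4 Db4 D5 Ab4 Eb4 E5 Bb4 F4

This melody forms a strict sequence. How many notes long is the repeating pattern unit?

3

Try groups of 3 (3 cells in 9 notes):
C5 Gb4 Db4 | D5 Ab4 Eb4 | E5 Bb4 F4
Each cell is the previous one up a 2nd — so the unit is 3 notes.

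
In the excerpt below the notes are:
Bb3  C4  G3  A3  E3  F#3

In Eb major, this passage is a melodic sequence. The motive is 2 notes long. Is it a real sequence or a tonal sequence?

real

Each cell has the same semitone pattern (2,) — intervals are preserved exactly.
And A3 lies outside Eb major, so the sequence is real rather than tonal.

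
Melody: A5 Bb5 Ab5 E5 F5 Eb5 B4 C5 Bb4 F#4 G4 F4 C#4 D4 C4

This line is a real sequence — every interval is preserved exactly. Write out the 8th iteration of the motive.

Taking 3-note groups, the heads are A5, E5, B4, F#4, C#4: the pattern moves down a 4th.
Continuing the starts: G#3 → D#3 → A#2.
Statement 8 starts on A#2 and keeps the same exact contour: A#2 B2 A2.

A#2 B2 A2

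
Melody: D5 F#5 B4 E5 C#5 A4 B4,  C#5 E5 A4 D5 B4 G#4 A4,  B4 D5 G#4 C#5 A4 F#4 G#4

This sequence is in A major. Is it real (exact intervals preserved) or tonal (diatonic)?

tonal

Every note is diatonic to A major.
Cell 1 has +4 semitones from note 1 to 2, but cell 2 has +3 — the interval quality changes while the contour stays the same, which is the hallmark of a tonal sequence.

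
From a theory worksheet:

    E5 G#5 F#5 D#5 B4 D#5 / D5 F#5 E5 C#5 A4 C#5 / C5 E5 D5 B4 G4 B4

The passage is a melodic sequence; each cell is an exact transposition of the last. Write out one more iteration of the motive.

The 6-note cells begin on E5, D5, C5 — each down a 2nd from the last.
So cell 4 is Bb4 D5 C5 A4 F4 A4.

Bb4 D5 C5 A4 F4 A4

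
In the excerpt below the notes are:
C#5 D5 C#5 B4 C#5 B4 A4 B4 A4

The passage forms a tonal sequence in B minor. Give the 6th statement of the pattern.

With a 3-note motive the entries are C#5, B4, A4, each down a 2nd from the previous.
Carrying on: G4 → F#4 → E4.
So cell 6 is E4 F#4 E4.

E4 F#4 E4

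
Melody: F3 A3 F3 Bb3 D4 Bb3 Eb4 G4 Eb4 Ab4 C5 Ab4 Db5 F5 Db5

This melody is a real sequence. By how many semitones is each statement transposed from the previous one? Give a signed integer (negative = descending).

Unit = 3 notes; the statements start on F3, Bb3, Eb4, Ab4, Db5, moving up a 4th each time.
F3 to Bb3 spans +5 semitones.

5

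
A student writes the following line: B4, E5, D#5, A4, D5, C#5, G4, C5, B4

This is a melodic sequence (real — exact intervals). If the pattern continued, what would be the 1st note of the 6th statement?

Db4

Grouping in 3s, the 1st note of each cell is B4, A4, G4.
Carrying that down a 2nd forward: F4 → Eb4 → Db4.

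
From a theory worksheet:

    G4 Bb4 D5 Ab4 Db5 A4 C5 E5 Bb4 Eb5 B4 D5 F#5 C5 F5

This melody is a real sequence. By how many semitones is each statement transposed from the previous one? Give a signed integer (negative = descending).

With a 5-note motive the entries are G4, A4, B4, each up a 2nd from the previous.
Counting half-steps from G4 to A4: 2.

2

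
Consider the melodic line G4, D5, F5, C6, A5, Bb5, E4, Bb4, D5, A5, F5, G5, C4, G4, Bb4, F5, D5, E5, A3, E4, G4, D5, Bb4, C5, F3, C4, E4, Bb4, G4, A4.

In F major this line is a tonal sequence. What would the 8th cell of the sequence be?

G2 D3 F3 C4 A3 Bb3

Unit = 6 notes; the statements start on G4, E4, C4, A3, F3, moving down a 3rd each time.
Continuing the starts: D3 → Bb2 → G2.
Statement 8 starts on G2 and keeps the same diatonic contour: G2 D3 F3 C4 A3 Bb3.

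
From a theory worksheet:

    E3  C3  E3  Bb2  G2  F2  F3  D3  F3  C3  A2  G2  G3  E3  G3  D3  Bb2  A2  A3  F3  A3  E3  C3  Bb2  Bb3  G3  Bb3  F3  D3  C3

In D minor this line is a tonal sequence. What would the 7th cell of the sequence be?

Taking 6-note groups, the heads are E3, F3, G3, A3, Bb3: the pattern moves up a 2nd.
Extending up a 2nd: C4 → D4.
From D4 the diatonic shape gives D4 Bb3 D4 A3 F3 E3.

D4 Bb3 D4 A3 F3 E3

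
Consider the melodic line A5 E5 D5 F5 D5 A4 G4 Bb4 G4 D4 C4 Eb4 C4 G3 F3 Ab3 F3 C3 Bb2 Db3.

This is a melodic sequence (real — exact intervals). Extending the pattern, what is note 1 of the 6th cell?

The unit is 4 notes. Position-1 pitches of the 5 shown cells: A5, D5, G4, C4, F3.
From F3, down a 5th gives Bb2.

Bb2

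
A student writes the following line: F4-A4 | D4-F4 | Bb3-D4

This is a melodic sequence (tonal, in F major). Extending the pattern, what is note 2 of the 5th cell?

G3

Grouping in 2s, the 2nd note of each cell is A4, F4, D4.
Each moves down a 3rd. Continuing: Bb3 → G3.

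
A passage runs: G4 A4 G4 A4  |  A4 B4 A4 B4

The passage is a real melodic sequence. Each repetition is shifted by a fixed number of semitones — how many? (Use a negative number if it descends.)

2

Taking 4-note groups, the heads are G4, A4: the pattern moves up a 2nd.
G4→A4 is 69 − 67 = 2 semitones.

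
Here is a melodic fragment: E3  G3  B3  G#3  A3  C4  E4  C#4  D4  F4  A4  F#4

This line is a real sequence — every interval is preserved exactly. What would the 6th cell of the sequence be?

F5 Ab5 C6 A5

With a 4-note motive the entries are E3, A3, D4, each up a 4th from the previous.
Extending up a 4th: G4 → C5 → F5.
Statement 6 starts on F5 and keeps the same exact contour: F5 Ab5 C6 A5.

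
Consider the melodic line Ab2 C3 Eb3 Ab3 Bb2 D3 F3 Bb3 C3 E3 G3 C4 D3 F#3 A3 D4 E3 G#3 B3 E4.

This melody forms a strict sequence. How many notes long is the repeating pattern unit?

4

20 notes total. Splitting into 5 groups of 4:
Ab2 C3 Eb3 Ab3 | Bb2 D3 F3 Bb3 | C3 E3 G3 C4 | D3 F#3 A3 D4 | E3 G#3 B3 E4
That's a consistent up a 2nd shift per cell, and no other grouping gives one.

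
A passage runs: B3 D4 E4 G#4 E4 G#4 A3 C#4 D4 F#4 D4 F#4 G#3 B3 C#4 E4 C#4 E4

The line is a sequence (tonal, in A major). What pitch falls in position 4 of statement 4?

Grouping in 6s, the 4th note of each cell is G#4, F#4, E4.
From E4, down a 2nd gives D4.

D4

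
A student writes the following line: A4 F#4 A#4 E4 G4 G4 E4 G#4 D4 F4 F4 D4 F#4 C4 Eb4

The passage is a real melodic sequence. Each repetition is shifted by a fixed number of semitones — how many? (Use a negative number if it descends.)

-2

With a 5-note motive the entries are A4, G4, F4, each down a 2nd from the previous.
A4 to G4 spans -2 semitones.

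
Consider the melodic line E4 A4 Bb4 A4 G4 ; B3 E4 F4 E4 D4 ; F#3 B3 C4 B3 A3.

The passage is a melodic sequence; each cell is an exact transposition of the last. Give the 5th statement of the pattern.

The 5-note cells begin on E4, B3, F#3 — each down a 4th from the last.
Continuing the starts: C#3 → G#2.
Statement 5 starts on G#2 and keeps the same exact contour: G#2 C#3 D3 C#3 B2.

G#2 C#3 D3 C#3 B2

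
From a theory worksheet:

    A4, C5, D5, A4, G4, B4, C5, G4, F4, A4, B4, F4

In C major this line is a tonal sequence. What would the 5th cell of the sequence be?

Taking 4-note groups, the heads are A4, G4, F4: the pattern moves down a 2nd.
Carrying on: E4 → D4.
From D4 the diatonic shape gives D4 F4 G4 D4.

D4 F4 G4 D4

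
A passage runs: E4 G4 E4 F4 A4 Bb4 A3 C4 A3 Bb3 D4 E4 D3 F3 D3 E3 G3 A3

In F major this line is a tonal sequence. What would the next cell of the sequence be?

G2 Bb2 G2 A2 C3 D3

With a 6-note motive the entries are E4, A3, D3, each down a 5th from the previous.
From G2 the diatonic shape gives G2 Bb2 G2 A2 C3 D3.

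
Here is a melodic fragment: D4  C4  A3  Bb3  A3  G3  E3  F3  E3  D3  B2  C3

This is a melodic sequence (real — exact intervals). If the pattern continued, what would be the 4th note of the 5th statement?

D2

With 4-note cells, note 4 of each statement runs Bb3, F3, C3.
Extending down a 4th: G2 → D2.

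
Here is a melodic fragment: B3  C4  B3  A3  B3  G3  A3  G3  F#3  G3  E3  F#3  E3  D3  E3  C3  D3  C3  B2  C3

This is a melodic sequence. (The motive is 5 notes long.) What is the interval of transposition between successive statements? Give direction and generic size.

Unit = 5 notes; the statements start on B3, G3, E3, C3, moving down a 3rd each time.
From B3 to G3: down a 3rd.

down a 3rd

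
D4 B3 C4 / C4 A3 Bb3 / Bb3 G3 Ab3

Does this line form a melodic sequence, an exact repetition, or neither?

sequence

Each 3-note cell is the previous one transposed down a 2nd.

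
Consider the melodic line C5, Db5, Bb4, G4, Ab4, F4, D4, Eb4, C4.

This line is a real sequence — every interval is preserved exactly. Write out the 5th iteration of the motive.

With a 3-note motive the entries are C5, G4, D4, each down a 4th from the previous.
Extending down a 4th: A3 → E3.
Statement 5 starts on E3 and keeps the same exact contour: E3 F3 D3.

E3 F3 D3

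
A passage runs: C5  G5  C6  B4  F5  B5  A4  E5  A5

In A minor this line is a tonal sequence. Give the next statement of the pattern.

Unit = 3 notes; the statements start on C5, B4, A4, moving down a 2nd each time.
So cell 4 is G4 D5 G5.

G4 D5 G5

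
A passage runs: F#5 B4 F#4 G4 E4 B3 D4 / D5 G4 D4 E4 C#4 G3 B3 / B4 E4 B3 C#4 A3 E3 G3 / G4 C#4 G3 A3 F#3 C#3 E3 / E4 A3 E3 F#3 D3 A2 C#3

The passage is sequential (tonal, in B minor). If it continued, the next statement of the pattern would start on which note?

Unit = 7 notes; the statements start on F#5, D5, B4, G4, E4, moving down a 3rd each time.
One more step down a 3rd gives C#4.

C#4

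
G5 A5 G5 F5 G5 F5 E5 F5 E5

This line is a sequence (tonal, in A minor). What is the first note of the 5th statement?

The 3-note cells begin on G5, F5, E5 — each down a 2nd from the last.
Extending the heads down a 2nd: D5 → C5.

C5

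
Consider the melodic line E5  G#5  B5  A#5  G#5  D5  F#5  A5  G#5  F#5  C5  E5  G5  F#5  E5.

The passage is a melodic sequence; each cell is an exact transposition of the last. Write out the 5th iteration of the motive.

Ab4 C5 Eb5 D5 C5

Taking 5-note groups, the heads are E5, D5, C5: the pattern moves down a 2nd.
Carrying on: Bb4 → Ab4.
From Ab4 the exact shape gives Ab4 C5 Eb5 D5 C5.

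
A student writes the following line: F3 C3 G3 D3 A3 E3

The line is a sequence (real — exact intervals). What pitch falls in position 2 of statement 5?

G#3

Grouping in 2s, the 2nd note of each cell is C3, D3, E3.
Carrying that up a 2nd forward: F#3 → G#3.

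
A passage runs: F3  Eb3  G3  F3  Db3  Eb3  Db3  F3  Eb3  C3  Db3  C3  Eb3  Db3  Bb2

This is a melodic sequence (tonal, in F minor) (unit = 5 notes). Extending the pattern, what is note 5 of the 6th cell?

Grouping in 5s, the 5th note of each cell is Db3, C3, Bb2.
Each moves down a 2nd. Continuing: Ab2 → G2 → F2.

F2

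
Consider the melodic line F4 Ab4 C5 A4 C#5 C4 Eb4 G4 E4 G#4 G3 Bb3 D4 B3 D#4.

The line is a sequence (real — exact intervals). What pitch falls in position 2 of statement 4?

F3

The unit is 5 notes. Position-2 pitches of the 3 shown cells: Ab4, Eb4, Bb3.
From Bb3, down a 4th gives F3.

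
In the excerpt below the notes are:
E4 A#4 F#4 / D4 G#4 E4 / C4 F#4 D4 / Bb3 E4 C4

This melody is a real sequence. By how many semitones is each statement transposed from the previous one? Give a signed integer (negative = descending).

-2

Unit = 3 notes; the statements start on E4, D4, C4, Bb3, moving down a 2nd each time.
E4 to D4 spans -2 semitones.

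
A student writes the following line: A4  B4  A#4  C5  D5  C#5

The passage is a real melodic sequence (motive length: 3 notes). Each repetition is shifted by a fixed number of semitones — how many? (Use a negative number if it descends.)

With a 3-note motive the entries are A4, C5, each up a 3rd from the previous.
A4 to C5 spans +3 semitones.

3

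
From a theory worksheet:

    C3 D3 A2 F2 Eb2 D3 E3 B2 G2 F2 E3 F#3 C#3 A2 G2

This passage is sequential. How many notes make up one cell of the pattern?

5

Try groups of 5 (3 cells in 15 notes):
C3 D3 A2 F2 Eb2 | D3 E3 B2 G2 F2 | E3 F#3 C#3 A2 G2
Each cell is the previous one up a 2nd — so the unit is 5 notes.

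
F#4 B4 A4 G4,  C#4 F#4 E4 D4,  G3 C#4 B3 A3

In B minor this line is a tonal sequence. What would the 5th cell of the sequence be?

A2 D3 C#3 B2

Taking 4-note groups, the heads are F#4, C#4, G3: the pattern moves down a 4th.
Continuing the starts: D3 → A2.
From A2 the diatonic shape gives A2 D3 C#3 B2.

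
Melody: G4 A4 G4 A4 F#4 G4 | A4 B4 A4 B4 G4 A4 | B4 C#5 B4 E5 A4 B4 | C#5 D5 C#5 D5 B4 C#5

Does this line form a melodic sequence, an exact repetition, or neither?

Note 4 of cell 3 is E5; if this were a sequence it would be C#5. No unit length gives a consistent transposition pattern.

neither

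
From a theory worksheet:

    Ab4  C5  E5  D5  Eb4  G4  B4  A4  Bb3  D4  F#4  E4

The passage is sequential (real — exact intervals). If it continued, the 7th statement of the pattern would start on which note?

With a 4-note motive the entries are Ab4, Eb4, Bb3, each down a 4th from the previous.
Continuing: F3 → C3 → G2 → D2. Statement 7 starts on D2.

D2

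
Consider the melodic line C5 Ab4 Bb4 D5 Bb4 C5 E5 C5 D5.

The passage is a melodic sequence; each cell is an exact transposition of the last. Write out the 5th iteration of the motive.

The 3-note cells begin on C5, D5, E5 — each up a 2nd from the last.
Carrying on: F#5 → G#5.
So cell 5 is G#5 E5 F#5.

G#5 E5 F#5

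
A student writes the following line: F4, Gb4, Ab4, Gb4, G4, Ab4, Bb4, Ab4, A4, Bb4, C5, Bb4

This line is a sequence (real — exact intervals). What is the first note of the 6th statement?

D#5

Unit = 4 notes; the statements start on F4, G4, A4, moving up a 2nd each time.
Continuing: B4 → C#5 → D#5. Statement 6 starts on D#5.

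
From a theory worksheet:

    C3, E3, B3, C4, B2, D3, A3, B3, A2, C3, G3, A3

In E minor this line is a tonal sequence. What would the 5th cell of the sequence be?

F#2 A2 E3 F#3

Unit = 4 notes; the statements start on C3, B2, A2, moving down a 2nd each time.
Carrying on: G2 → F#2.
From F#2 the diatonic shape gives F#2 A2 E3 F#3.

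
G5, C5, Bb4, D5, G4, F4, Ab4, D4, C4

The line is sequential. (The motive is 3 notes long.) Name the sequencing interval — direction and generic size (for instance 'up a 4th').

Unit = 3 notes; the statements start on G5, D5, Ab4, moving down a 4th each time.
From G5 to D5: down a 4th.

down a 4th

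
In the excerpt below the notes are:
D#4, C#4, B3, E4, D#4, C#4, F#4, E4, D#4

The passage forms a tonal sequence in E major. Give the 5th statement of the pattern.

Taking 3-note groups, the heads are D#4, E4, F#4: the pattern moves up a 2nd.
Continuing the starts: G#4 → A4.
From A4 the diatonic shape gives A4 G#4 F#4.

A4 G#4 F#4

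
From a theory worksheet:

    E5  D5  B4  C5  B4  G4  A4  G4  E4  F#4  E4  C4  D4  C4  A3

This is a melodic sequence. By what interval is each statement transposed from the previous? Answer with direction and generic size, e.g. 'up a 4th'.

down a 3rd

Taking 3-note groups, the heads are E5, C5, A4, F#4, D4: the pattern moves down a 3rd.
E5 to C5 is down a 3rd.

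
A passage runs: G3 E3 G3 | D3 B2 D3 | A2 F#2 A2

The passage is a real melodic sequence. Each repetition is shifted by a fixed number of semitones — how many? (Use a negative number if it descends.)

-5

The 3-note cells begin on G3, D3, A2 — each down a 4th from the last.
G3 to D3 spans -5 semitones.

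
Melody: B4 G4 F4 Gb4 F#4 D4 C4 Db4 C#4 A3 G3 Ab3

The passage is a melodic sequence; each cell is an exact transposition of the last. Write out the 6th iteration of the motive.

A#2 F#2 E2 F2

The 4-note cells begin on B4, F#4, C#4 — each down a 4th from the last.
Carrying on: G#3 → D#3 → A#2.
So cell 6 is A#2 F#2 E2 F2.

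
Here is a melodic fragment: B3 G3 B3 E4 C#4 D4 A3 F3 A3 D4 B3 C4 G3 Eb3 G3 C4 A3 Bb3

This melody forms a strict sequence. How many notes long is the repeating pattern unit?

There are 18 notes; a 6-note unit gives 3 cells:
B3 G3 B3 E4 C#4 D4 | A3 F3 A3 D4 B3 C4 | G3 Eb3 G3 C4 A3 Bb3
Each cell is the previous one down a 2nd — so the unit is 6 notes.

6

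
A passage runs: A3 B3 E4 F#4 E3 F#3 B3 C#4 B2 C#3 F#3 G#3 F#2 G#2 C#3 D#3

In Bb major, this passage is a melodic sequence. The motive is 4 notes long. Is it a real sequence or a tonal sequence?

Each cell has the same semitone pattern (2, 5, 2) — intervals are preserved exactly.
And B3 lies outside Bb major, so the sequence is real rather than tonal.

real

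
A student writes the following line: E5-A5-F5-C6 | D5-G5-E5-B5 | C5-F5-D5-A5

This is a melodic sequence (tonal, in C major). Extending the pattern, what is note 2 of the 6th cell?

Grouping in 4s, the 2nd note of each cell is A5, G5, F5.
Extending down a 2nd: E5 → D5 → C5.

C5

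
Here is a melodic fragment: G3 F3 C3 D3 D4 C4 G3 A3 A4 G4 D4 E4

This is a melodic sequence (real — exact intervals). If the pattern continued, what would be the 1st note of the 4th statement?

With 4-note cells, note 1 of each statement runs G3, D4, A4.
One more up a 5th gives E5.

E5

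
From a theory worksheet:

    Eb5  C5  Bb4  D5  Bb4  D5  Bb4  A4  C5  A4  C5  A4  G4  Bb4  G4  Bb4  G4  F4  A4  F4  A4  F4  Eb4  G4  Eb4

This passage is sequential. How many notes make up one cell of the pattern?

5

There are 25 notes; a 5-note unit gives 5 cells:
Eb5 C5 Bb4 D5 Bb4 | D5 Bb4 A4 C5 A4 | C5 A4 G4 Bb4 G4 | Bb4 G4 F4 A4 F4 | A4 F4 Eb4 G4 Eb4
Each cell is the previous one down a 2nd — so the unit is 5 notes.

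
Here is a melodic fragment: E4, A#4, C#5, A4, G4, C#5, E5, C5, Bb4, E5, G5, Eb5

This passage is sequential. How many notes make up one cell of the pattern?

4

12 notes total. Splitting into 3 groups of 4:
E4 A#4 C#5 A4 | G4 C#5 E5 C5 | Bb4 E5 G5 Eb5
Each cell is the previous one up a 3rd — so the unit is 4 notes.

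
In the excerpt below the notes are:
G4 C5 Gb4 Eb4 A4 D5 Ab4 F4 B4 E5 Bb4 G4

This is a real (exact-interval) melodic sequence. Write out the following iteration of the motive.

With a 4-note motive the entries are G4, A4, B4, each up a 2nd from the previous.
So cell 4 is C#5 F#5 C5 A4.

C#5 F#5 C5 A4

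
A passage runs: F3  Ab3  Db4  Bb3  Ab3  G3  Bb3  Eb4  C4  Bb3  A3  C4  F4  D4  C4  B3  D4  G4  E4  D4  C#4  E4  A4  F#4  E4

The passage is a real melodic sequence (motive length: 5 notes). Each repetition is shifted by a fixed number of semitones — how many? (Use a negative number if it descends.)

With a 5-note motive the entries are F3, G3, A3, B3, C#4, each up a 2nd from the previous.
F3 to G3 spans +2 semitones.

2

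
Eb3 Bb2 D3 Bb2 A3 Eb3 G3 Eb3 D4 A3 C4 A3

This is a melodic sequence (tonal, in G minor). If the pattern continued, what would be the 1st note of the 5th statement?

C5

Grouping in 4s, the 1st note of each cell is Eb3, A3, D4.
Carrying that up a 4th forward: G4 → C5.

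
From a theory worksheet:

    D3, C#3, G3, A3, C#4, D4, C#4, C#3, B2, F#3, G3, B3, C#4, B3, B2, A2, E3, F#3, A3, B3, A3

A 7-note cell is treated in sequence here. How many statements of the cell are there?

21 notes in groups of 7 gives 21/7 = 3 statements.
Starts: D3, C#3, B2 — each down a 2nd.

3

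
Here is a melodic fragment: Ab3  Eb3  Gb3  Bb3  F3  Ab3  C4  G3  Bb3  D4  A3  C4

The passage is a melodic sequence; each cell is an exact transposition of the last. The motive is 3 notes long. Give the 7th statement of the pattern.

Taking 3-note groups, the heads are Ab3, Bb3, C4, D4: the pattern moves up a 2nd.
Carrying on: E4 → F#4 → G#4.
From G#4 the exact shape gives G#4 D#4 F#4.

G#4 D#4 F#4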